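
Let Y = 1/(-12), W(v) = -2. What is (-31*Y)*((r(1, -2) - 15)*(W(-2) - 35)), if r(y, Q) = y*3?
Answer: 1147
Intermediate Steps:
r(y, Q) = 3*y
Y = -1/12 ≈ -0.083333
(-31*Y)*((r(1, -2) - 15)*(W(-2) - 35)) = (-31*(-1/12))*((3*1 - 15)*(-2 - 35)) = 31*((3 - 15)*(-37))/12 = 31*(-12*(-37))/12 = (31/12)*444 = 1147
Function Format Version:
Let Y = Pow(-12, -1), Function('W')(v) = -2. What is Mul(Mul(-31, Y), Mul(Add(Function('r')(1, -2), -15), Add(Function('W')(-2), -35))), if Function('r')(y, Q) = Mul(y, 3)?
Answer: 1147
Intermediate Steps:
Function('r')(y, Q) = Mul(3, y)
Y = Rational(-1, 12) ≈ -0.083333
Mul(Mul(-31, Y), Mul(Add(Function('r')(1, -2), -15), Add(Function('W')(-2), -35))) = Mul(Mul(-31, Rational(-1, 12)), Mul(Add(Mul(3, 1), -15), Add(-2, -35))) = Mul(Rational(31, 12), Mul(Add(3, -15), -37)) = Mul(Rational(31, 12), Mul(-12, -37)) = Mul(Rational(31, 12), 444) = 1147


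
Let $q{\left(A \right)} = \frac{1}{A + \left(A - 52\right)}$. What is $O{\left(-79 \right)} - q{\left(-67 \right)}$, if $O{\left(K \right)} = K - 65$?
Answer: $- \frac{26783}{186} \approx -143.99$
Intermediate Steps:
$O{\left(K \right)} = -65 + K$
$q{\left(A \right)} = \frac{1}{-52 + 2 A}$ ($q{\left(A \right)} = \frac{1}{A + \left(-52 + A\right)} = \frac{1}{-52 + 2 A}$)
$O{\left(-79 \right)} - q{\left(-67 \right)} = \left(-65 - 79\right) - \frac{1}{2 \left(-26 - 67\right)} = -144 - \frac{1}{2 \left(-93\right)} = -144 - \frac{1}{2} \left(- \frac{1}{93}\right) = -144 - - \frac{1}{186} = -144 + \frac{1}{186} = - \frac{26783}{186}$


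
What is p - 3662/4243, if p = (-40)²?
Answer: 6785138/4243 ≈ 1599.1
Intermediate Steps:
p = 1600
p - 3662/4243 = 1600 - 3662/4243 = 6785138/4243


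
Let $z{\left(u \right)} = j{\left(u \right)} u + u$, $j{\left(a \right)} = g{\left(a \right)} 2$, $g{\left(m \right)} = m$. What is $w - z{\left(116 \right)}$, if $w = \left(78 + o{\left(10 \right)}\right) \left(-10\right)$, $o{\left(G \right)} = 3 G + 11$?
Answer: $-28218$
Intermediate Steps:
$o{\left(G \right)} = 11 + 3 G$
$j{\left(a \right)} = 2 a$ ($j{\left(a \right)} = a 2 = 2 a$)
$z{\left(u \right)} = u + 2 u^{2}$ ($z{\left(u \right)} = 2 u u + u = 2 u^{2} + u = u + 2 u^{2}$)
$w = -1190$ ($w = \left(78 + \left(11 + 3 \cdot 10\right)\right) \left(-10\right) = \left(78 + \left(11 + 30\right)\right) \left(-10\right) = \left(78 + 41\right) \left(-10\right) = 119 \left(-10\right) = -1190$)
$w - z{\left(116 \right)} = -1190 - 116 \left(1 + 2 \cdot 116\right) = -1190 - 116 \left(1 + 232\right) = -1190 - 116 \cdot 233 = -1190 - 27028 = -28218$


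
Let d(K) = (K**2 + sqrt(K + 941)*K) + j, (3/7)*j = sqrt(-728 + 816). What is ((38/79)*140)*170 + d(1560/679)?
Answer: 417157734800/36422239 + 14*sqrt(22)/3 + 1560*sqrt(434898821)/461041 ≈ 11546.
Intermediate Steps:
j = 14*sqrt(22)/3 (j = 7*sqrt(-728 + 816)/3 = 7*sqrt(88)/3 = 7*(2*sqrt(22))/3 = 14*sqrt(22)/3 ≈ 21.889)
d(K) = K**2 + 14*sqrt(22)/3 + K*sqrt(941 + K) (d(K) = (K**2 + sqrt(K + 941)*K) + 14*sqrt(22)/3 = (K**2 + sqrt(941 + K)*K) + 14*sqrt(22)/3 = (K**2 + K*sqrt(941 + K)) + 14*sqrt(22)/3 = K**2 + 14*sqrt(22)/3 + K*sqrt(941 + K))
((38/79)*140)*170 + d(1560/679) = ((38/79)*140)*170 + ((1560/679)**2 + 14*sqrt(22)/3 + (1560/679)*sqrt(941 + 1560/679)) = ((38*(1/79))*140)*170 + ((1560*(1/679))**2 + 14*sqrt(22)/3 + (1560*(1/679))*sqrt(941 + 1560*(1/679))) = ((38/79)*140)*170 + ((1560/679)**2 + 14*sqrt(22)/3 + 1560*sqrt(941 + 1560/679)/679) = (5320/79)*170 + (2433600/461041 + 14*sqrt(22)/3 + 1560*sqrt(640499/679)/679) = 904400/79 + (2433600/461041 + 14*sqrt(22)/3 + 1560*(sqrt(434898821)/679)/679) = 904400/79 + (2433600/461041 + 14*sqrt(22)/3 + 1560*sqrt(434898821)/461041) = 417157734800/36422239 + 14*sqrt(22)/3 + 1560*sqrt(434898821)/461041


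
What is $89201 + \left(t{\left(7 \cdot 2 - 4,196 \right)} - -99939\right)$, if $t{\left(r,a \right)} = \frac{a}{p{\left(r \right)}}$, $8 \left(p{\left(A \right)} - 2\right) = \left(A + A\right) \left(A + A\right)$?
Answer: $\frac{2458869}{13} \approx 1.8914 \cdot 10^{5}$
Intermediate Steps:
$p{\left(A \right)} = 2 + \frac{A^{2}}{2}$ ($p{\left(A \right)} = 2 + \frac{\left(A + A\right) \left(A + A\right)}{8} = 2 + \frac{2 A 2 A}{8} = 2 + \frac{4 A^{2}}{8} = 2 + \frac{A^{2}}{2}$)
$t{\left(r,a \right)} = \frac{a}{2 + \frac{r^{2}}{2}}$
$89201 + \left(t{\left(7 \cdot 2 - 4,196 \right)} - -99939\right) = 89201 + \left(2 \cdot 196 \frac{1}{4 + \left(7 \cdot 2 - 4\right)^{2}} - -99939\right) = 89201 + \left(2 \cdot 196 \frac{1}{4 + \left(14 - 4\right)^{2}} + 99939\right) = 89201 + \left(2 \cdot 196 \frac{1}{4 + 10^{2}} + 99939\right) = 89201 + \left(2 \cdot 196 \frac{1}{4 + 100} + 99939\right) = 89201 + \left(2 \cdot 196 \cdot \frac{1}{104} + 99939\right) = 89201 + \left(\frac{49}{13} + 99939\right) = 89201 + \frac{1299256}{13} = \frac{2458869}{13}$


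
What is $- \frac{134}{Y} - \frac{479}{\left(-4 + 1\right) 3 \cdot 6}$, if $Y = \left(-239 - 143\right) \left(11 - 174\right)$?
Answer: $\frac{14909089}{1681182} \approx 8.8682$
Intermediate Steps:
$Y = 62266$ ($Y = \left(-382\right) \left(-163\right) = 62266$)
$- \frac{134}{Y} - \frac{479}{\left(-4 + 1\right) 3 \cdot 6} = - \frac{134}{62266} - \frac{479}{\left(-4 + 1\right) 3 \cdot 6} = \left(-134\right) \frac{1}{62266} - \frac{479}{\left(-3\right) 3 \cdot 6} = - \frac{67}{31133} - \frac{479}{\left(-9\right) 6} = - \frac{67}{31133} - \frac{479}{-54} = - \frac{67}{31133} - - \frac{479}{54} = - \frac{67}{31133} + \frac{479}{54} = \frac{14909089}{1681182}$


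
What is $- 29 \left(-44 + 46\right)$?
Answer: $-58$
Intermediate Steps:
$- 29 \left(-44 + 46\right) = \left(-29\right) 2 = -58$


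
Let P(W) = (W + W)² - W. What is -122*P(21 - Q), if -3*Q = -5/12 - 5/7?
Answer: -813782639/3969 ≈ -2.0503e+5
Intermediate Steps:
Q = 95/252 (Q = -(-5/12 - 5/7)/3 = -⅓*(-95/84) = 95/252 ≈ 0.37698)
P(W) = -W + 4*W² (P(W) = (2*W)² - W = 4*W² - W = -W + 4*W²)
-122*P(21 - Q) = -122*(21 - 1*95/252)*(-1 + 4*(21 - 1*95/252)) = -122*(21 - 95/252)*(-1 + 4*(21 - 95/252)) = -317017*(-1 + 4*(5197/252))/126 = -317017*(-1 + 5197/63)/126 = -317017*5134/(126*63) = -122*13340699/7938 = -813782639/3969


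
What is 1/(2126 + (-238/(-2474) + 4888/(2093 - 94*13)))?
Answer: 82879/176673839 ≈ 0.00046911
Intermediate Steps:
1/(2126 + (-238/(-2474) + 4888/(2093 - 94*13))) = 1/(2126 + (-238*(-1/2474) + 4888/(2093 - 1*1222))) = 1/(2126 + (119/1237 + 4888/(2093 - 1222))) = 1/(2126 + (119/1237 + 4888/871)) = 1/(2126 + (119/1237 + 4888*(1/871))) = 1/(2126 + (119/1237 + 376/67)) = 1/(2126 + 473085/82879) = 1/(176673839/82879) = 82879/176673839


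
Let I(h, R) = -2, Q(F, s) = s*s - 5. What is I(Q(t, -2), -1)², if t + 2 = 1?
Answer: 4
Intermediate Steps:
t = -1 (t = -2 + 1 = -1)
Q(F, s) = -5 + s² (Q(F, s) = s² - 5 = -5 + s²)
I(Q(t, -2), -1)² = (-2)² = 4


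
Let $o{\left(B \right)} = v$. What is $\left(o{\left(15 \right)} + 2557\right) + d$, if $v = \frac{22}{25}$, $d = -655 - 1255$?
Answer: $\frac{16197}{25} \approx 647.88$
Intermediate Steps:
$d = -1910$ ($d = -655 - 1255 = -1910$)
$v = \frac{22}{25}$ ($v = 22 \cdot \frac{1}{25} = \frac{22}{25} \approx 0.88$)
$o{\left(B \right)} = \frac{22}{25}$
$\left(o{\left(15 \right)} + 2557\right) + d = \left(\frac{22}{25} + 2557\right) - 1910 = \frac{63947}{25} - 1910 = \frac{16197}{25}$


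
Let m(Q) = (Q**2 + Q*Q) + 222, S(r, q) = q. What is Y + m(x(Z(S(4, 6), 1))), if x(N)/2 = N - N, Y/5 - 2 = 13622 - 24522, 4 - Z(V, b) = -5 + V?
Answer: -54268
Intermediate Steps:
Z(V, b) = 9 - V (Z(V, b) = 4 - (-5 + V) = 4 + (5 - V) = 9 - V)
Y = -54490 (Y = 10 + 5*(13622 - 24522) = 10 + 5*(-10900) = 10 - 54500 = -54490)
x(N) = 0 (x(N) = 2*(N - N) = 2*0 = 0)
m(Q) = 222 + 2*Q**2 (m(Q) = (Q**2 + Q**2) + 222 = 2*Q**2 + 222 = 222 + 2*Q**2)
Y + m(x(Z(S(4, 6), 1))) = -54490 + (222 + 2*0**2) = -54490 + (222 + 2*0) = -54490 + (222 + 0) = -54490 + 222 = -54268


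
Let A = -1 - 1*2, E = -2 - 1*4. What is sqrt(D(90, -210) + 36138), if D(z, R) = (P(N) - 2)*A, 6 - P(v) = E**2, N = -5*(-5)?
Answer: 3*sqrt(4026) ≈ 190.35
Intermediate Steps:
E = -6 (E = -2 - 4 = -6)
N = 25
A = -3 (A = -1 - 2 = -3)
P(v) = -30 (P(v) = 6 - 1*(-6)**2 = 6 - 1*36 = 6 - 36 = -30)
D(z, R) = 96 (D(z, R) = (-30 - 2)*(-3) = -32*(-3) = 96)
sqrt(D(90, -210) + 36138) = sqrt(96 + 36138) = sqrt(36234) = 3*sqrt(4026)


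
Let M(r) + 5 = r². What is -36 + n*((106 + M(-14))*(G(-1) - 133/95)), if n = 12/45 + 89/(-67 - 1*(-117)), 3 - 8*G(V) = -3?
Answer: -431109/1000 ≈ -431.11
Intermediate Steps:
G(V) = ¾ (G(V) = 3/8 - ⅛*(-3) = 3/8 + 3/8 = ¾)
n = 307/150 (n = 12*(1/45) + 89/(-67 + 117) = 4/15 + 89/50 = 307/150 ≈ 2.0467)
M(r) = -5 + r²
-36 + n*((106 + M(-14))*(G(-1) - 133/95)) = -36 + 307*((106 + (-5 + (-14)²))*(¾ - 133/95))/150 = -36 + 307*((106 + (-5 + 196))*(¾ - 133*1/95))/150 = -36 + 307*((106 + 191)*(¾ - 7/5))/150 = -36 + 307*(297*(-13/20))/150 = -36 + (307/150)*(-3861/20) = -36 - 395109/1000 = -431109/1000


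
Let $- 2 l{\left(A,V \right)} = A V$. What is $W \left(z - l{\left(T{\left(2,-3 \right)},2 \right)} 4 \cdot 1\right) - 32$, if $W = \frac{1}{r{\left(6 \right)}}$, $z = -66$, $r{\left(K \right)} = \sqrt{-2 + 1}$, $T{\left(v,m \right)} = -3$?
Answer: $-32 + 78 i \approx -32.0 + 78.0 i$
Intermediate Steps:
$l{\left(A,V \right)} = - \frac{A V}{2}$
$r{\left(K \right)} = i$ ($r{\left(K \right)} = \sqrt{-1} = i$)
$W = - i$ ($W = \frac{1}{i} = - i \approx - 1.0 i$)
$W \left(z - l{\left(T{\left(2,-3 \right)},2 \right)} 4 \cdot 1\right) - 32 = - i \left(-66 - \left(- \frac{1}{2}\right) \left(-3\right) 2 \cdot 4 \cdot 1\right) - 32 = - i \left(-66 - 3 \cdot 4 \cdot 1\right) - 32 = - i \left(-66 - 12 \cdot 1\right) - 32 = - i \left(-66 - 12\right) - 32 = - i \left(-78\right) - 32 = 78 i - 32 = -32 + 78 i$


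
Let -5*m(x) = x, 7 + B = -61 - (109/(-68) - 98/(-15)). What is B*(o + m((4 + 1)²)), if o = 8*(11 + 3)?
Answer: -7959623/1020 ≈ -7803.6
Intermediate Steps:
B = -74389/1020 (B = -7 + (-61 - (109/(-68) - 98/(-15))) = -7 + (-61 - (109*(-1/68) - 98*(-1/15))) = -7 + (-61 - (-109/68 + 98/15)) = -7 + (-61 - 1*5029/1020) = -7 + (-61 - 5029/1020) = -7 - 67249/1020 = -74389/1020 ≈ -72.930)
m(x) = -x/5
o = 112 (o = 8*14 = 112)
B*(o + m((4 + 1)²)) = -74389*(112 - (4 + 1)²/5)/1020 = -74389*(112 - ⅕*5²)/1020 = -74389*(112 - ⅕*25)/1020 = -74389*(112 - 5)/1020 = -74389/1020*107 = -7959623/1020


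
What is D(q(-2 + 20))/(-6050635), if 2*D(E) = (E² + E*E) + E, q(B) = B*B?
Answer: -105138/6050635 ≈ -0.017376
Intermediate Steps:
q(B) = B²
D(E) = E² + E/2 (D(E) = ((E² + E*E) + E)/2 = ((E² + E²) + E)/2 = (2*E² + E)/2 = (E + 2*E²)/2 = E² + E/2)
D(q(-2 + 20))/(-6050635) = ((-2 + 20)²*(½ + (-2 + 20)²))/(-6050635) = (18²*(½ + 18²))*(-1/6050635) = (324*(½ + 324))*(-1/6050635) = (324*(649/2))*(-1/6050635) = 105138*(-1/6050635) = -105138/6050635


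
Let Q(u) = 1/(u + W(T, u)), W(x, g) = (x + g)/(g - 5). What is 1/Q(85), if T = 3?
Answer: 861/10 ≈ 86.100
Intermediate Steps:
W(x, g) = (g + x)/(-5 + g)
Q(u) = 1/(u + (3 + u)/(-5 + u)) (Q(u) = 1/(u + (u + 3)/(-5 + u)) = 1/(u + (3 + u)/(-5 + u)))
1/Q(85) = 1/((-5 + 85)/(3 + 85 + 85*(-5 + 85))) = 1/(80/(3 + 85 + 85*80)) = 1/(80/(3 + 85 + 6800)) = 1/(80/6888) = 1/((1/6888)*80) = 1/(10/861) = 861/10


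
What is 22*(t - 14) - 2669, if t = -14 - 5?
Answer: -3395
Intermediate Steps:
t = -19
22*(t - 14) - 2669 = 22*(-19 - 14) - 2669 = 22*(-33) - 2669 = -726 - 2669 = -3395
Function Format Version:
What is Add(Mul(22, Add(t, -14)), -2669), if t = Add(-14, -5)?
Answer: -3395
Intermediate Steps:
t = -19
Add(Mul(22, Add(t, -14)), -2669) = Add(Mul(22, Add(-19, -14)), -2669) = Add(Mul(22, -33), -2669) = Add(-726, -2669) = -3395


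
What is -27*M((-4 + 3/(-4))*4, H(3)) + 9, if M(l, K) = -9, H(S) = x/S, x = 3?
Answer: 252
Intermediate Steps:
H(S) = 3/S
-27*M((-4 + 3/(-4))*4, H(3)) + 9 = -27*(-9) + 9 = 243 + 9 = 252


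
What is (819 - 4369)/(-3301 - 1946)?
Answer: 3550/5247 ≈ 0.67658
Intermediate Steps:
(819 - 4369)/(-3301 - 1946) = -3550/(-5247) = -3550*(-1/5247) = 3550/5247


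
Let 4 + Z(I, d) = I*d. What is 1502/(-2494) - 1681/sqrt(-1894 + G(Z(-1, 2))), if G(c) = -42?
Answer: -751/1247 + 1681*I/44 ≈ -0.60225 + 38.205*I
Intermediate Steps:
Z(I, d) = -4 + I*d
1502/(-2494) - 1681/sqrt(-1894 + G(Z(-1, 2))) = 1502/(-2494) - 1681/sqrt(-1894 - 42) = 1502*(-1/2494) - 1681*(-I/44) = -751/1247 - 1681*(-I/44) = -751/1247 - (-1681)*I/44 = -751/1247 + 1681*I/44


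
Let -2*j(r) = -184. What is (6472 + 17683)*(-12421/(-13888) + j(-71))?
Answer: 31162776135/13888 ≈ 2.2439e+6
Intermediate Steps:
j(r) = 92 (j(r) = -1/2*(-184) = 92)
(6472 + 17683)*(-12421/(-13888) + j(-71)) = (6472 + 17683)*(-12421/(-13888) + 92) = 24155*(-12421*(-1/13888) + 92) = 24155*(12421/13888 + 92) = 24155*(1290117/13888) = 31162776135/13888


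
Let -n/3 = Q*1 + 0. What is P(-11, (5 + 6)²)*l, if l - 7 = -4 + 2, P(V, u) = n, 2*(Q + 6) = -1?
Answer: 195/2 ≈ 97.500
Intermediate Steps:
Q = -13/2 (Q = -6 + (½)*(-1) = -6 - ½ = -13/2 ≈ -6.5000)
n = 39/2 (n = -3*(-13/2*1 + 0) = -3*(-13/2 + 0) = -3*(-13/2) = 39/2 ≈ 19.500)
P(V, u) = 39/2
l = 5 (l = 7 + (-4 + 2) = 7 - 2 = 5)
P(-11, (5 + 6)²)*l = (39/2)*5 = 195/2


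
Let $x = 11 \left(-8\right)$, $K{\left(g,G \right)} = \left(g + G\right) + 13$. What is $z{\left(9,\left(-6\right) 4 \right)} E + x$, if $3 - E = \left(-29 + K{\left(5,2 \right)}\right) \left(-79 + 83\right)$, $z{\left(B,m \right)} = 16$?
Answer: $536$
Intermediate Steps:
$K{\left(g,G \right)} = 13 + G + g$ ($K{\left(g,G \right)} = \left(G + g\right) + 13 = 13 + G + g$)
$x = -88$
$E = 39$ ($E = 3 - \left(-29 + \left(13 + 2 + 5\right)\right) \left(-79 + 83\right) = 3 - \left(-29 + 20\right) 4 = 3 - \left(-9\right) 4 = 3 - -36 = 3 + 36 = 39$)
$z{\left(9,\left(-6\right) 4 \right)} E + x = 16 \cdot 39 - 88 = 624 - 88 = 536$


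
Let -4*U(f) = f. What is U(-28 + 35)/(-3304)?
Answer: 1/1888 ≈ 0.00052966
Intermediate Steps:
U(f) = -f/4
U(-28 + 35)/(-3304) = -(-28 + 35)/4/(-3304) = -1/4*7*(-1/3304) = -7/4*(-1/3304) = 1/1888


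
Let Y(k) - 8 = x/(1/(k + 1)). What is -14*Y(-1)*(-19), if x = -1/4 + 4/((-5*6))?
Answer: 2128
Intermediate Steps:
x = -23/60 (x = -1*¼ + 4/(-30) = -¼ + 4*(-1/30) = -¼ - 2/15 = -23/60 ≈ -0.38333)
Y(k) = 457/60 - 23*k/60 (Y(k) = 8 - (23/60 + 23*k/60) = 8 - 23*(1 + k)/60 = 8 + (-23/60 - 23*k/60) = 457/60 - 23*k/60)
-14*Y(-1)*(-19) = -14*(457/60 - 23/60*(-1))*(-19) = -14*(457/60 + 23/60)*(-19) = -14*8*(-19) = -112*(-19) = 2128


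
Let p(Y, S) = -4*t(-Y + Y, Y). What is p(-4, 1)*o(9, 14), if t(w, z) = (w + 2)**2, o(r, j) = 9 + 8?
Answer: -272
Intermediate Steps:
o(r, j) = 17
t(w, z) = (2 + w)**2
p(Y, S) = -16 (p(Y, S) = -4*(2 + (-Y + Y))**2 = -4*(2 + 0)**2 = -4*2**2 = -4*4 = -16)
p(-4, 1)*o(9, 14) = -16*17 = -272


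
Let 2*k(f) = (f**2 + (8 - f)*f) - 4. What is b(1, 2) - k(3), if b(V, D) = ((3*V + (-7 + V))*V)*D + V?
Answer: -15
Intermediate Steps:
b(V, D) = V + D*V*(-7 + 4*V) (b(V, D) = ((-7 + 4*V)*V)*D + V = (V*(-7 + 4*V))*D + V = D*V*(-7 + 4*V) + V = V + D*V*(-7 + 4*V))
k(f) = -2 + f**2/2 + f*(8 - f)/2 (k(f) = ((f**2 + (8 - f)*f) - 4)/2 = ((f**2 + f*(8 - f)) - 4)/2 = (-4 + f**2 + f*(8 - f))/2 = -2 + f**2/2 + f*(8 - f)/2)
b(1, 2) - k(3) = 1*(1 - 7*2 + 4*2*1) - (-2 + 4*3) = 1*(1 - 14 + 8) - (-2 + 12) = 1*(-5) - 1*10 = -5 - 10 = -15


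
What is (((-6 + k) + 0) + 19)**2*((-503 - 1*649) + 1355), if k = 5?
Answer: 65772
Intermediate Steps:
(((-6 + k) + 0) + 19)**2*((-503 - 1*649) + 1355) = (((-6 + 5) + 0) + 19)**2*((-503 - 1*649) + 1355) = ((-1 + 0) + 19)**2*((-503 - 649) + 1355) = (-1 + 19)**2*(-1152 + 1355) = 18**2*203 = 324*203 = 65772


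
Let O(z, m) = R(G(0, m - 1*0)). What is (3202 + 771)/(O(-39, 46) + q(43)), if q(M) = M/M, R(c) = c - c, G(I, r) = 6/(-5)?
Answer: 3973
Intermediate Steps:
G(I, r) = -6/5 (G(I, r) = 6*(-⅕) = -6/5)
R(c) = 0
O(z, m) = 0
q(M) = 1
(3202 + 771)/(O(-39, 46) + q(43)) = (3202 + 771)/(0 + 1) = 3973/1 = 3973*1 = 3973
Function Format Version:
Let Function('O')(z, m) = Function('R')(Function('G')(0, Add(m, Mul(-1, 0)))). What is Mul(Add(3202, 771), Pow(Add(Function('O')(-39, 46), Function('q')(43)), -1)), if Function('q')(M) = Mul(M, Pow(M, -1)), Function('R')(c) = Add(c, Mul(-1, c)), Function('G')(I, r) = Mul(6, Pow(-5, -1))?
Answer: 3973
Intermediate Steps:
Function('G')(I, r) = Rational(-6, 5) (Function('G')(I, r) = Mul(6, Rational(-1, 5)) = Rational(-6, 5))
Function('R')(c) = 0
Function('O')(z, m) = 0
Function('q')(M) = 1
Mul(Add(3202, 771), Pow(Add(Function('O')(-39, 46), Function('q')(43)), -1)) = Mul(Add(3202, 771), Pow(Add(0, 1), -1)) = Mul(3973, Pow(1, -1)) = Mul(3973, 1) = 3973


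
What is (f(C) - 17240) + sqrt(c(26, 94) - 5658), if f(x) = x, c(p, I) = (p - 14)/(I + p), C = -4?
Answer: -17244 + I*sqrt(565790)/10 ≈ -17244.0 + 75.219*I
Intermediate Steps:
c(p, I) = (-14 + p)/(I + p)
(f(C) - 17240) + sqrt(c(26, 94) - 5658) = (-4 - 17240) + sqrt((-14 + 26)/(94 + 26) - 5658) = -17244 + sqrt(12/120 - 5658) = -17244 + sqrt((1/120)*12 - 5658) = -17244 + sqrt(1/10 - 5658) = -17244 + sqrt(-56579/10) = -17244 + I*sqrt(565790)/10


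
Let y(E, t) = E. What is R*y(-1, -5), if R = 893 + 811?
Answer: -1704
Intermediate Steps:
R = 1704
R*y(-1, -5) = 1704*(-1) = -1704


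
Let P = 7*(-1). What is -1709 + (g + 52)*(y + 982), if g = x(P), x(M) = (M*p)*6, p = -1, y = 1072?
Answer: 191367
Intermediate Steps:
P = -7
x(M) = -6*M (x(M) = (M*(-1))*6 = -M*6 = -6*M)
g = 42 (g = -6*(-7) = 42)
-1709 + (g + 52)*(y + 982) = -1709 + (42 + 52)*(1072 + 982) = -1709 + 94*2054 = -1709 + 193076 = 191367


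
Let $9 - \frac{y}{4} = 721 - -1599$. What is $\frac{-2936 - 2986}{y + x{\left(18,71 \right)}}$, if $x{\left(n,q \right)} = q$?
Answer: $\frac{5922}{9173} \approx 0.64559$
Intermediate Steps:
$y = -9244$ ($y = 36 - 4 \left(721 - -1599\right) = 36 - 4 \left(721 + 1599\right) = 36 - 9280 = -9244$)
$\frac{-2936 - 2986}{y + x{\left(18,71 \right)}} = \frac{-2936 - 2986}{-9244 + 71} = - \frac{5922}{-9173} = \left(-5922\right) \left(- \frac{1}{9173}\right) = \frac{5922}{9173}$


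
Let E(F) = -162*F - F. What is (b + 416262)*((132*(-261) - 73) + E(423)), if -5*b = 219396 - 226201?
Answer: -43213122302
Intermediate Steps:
E(F) = -163*F
b = 1361 (b = -(219396 - 226201)/5 = -⅕*(-6805) = 1361)
(b + 416262)*((132*(-261) - 73) + E(423)) = (1361 + 416262)*((132*(-261) - 73) - 163*423) = 417623*((-34452 - 73) - 68949) = 417623*(-34525 - 68949) = 417623*(-103474) = -43213122302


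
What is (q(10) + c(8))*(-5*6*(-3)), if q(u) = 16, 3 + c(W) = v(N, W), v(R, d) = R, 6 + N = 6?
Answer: 1170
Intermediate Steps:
N = 0 (N = -6 + 6 = 0)
c(W) = -3 (c(W) = -3 + 0 = -3)
(q(10) + c(8))*(-5*6*(-3)) = (16 - 3)*(-5*6*(-3)) = 13*(-30*(-3)) = 13*90 = 1170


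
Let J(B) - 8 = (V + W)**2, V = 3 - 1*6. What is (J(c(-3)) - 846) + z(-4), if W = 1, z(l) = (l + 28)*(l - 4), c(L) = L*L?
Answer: -1026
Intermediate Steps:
c(L) = L**2
z(l) = (-4 + l)*(28 + l) (z(l) = (28 + l)*(-4 + l) = (-4 + l)*(28 + l))
V = -3 (V = 3 - 6 = -3)
J(B) = 12 (J(B) = 8 + (-3 + 1)**2 = 8 + (-2)**2 = 8 + 4 = 12)
(J(c(-3)) - 846) + z(-4) = (12 - 846) + (-112 + (-4)**2 + 24*(-4)) = -834 + (-112 + 16 - 96) = -834 - 192 = -1026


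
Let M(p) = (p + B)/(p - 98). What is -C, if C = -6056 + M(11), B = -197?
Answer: 175562/29 ≈ 6053.9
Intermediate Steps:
M(p) = (-197 + p)/(-98 + p) (M(p) = (p - 197)/(p - 98) = (-197 + p)/(-98 + p))
C = -175562/29 (C = -6056 + (-197 + 11)/(-98 + 11) = -6056 - 186/(-87) = -6056 - 1/87*(-186) = -6056 + 62/29 = -175562/29 ≈ -6053.9)
-C = -1*(-175562/29) = 175562/29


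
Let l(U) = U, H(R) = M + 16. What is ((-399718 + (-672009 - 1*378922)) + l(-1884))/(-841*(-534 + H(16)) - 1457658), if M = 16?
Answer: 1452533/1035476 ≈ 1.4028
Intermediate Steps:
H(R) = 32 (H(R) = 16 + 16 = 32)
((-399718 + (-672009 - 1*378922)) + l(-1884))/(-841*(-534 + H(16)) - 1457658) = ((-399718 + (-672009 - 1*378922)) - 1884)/(-841*(-534 + 32) - 1457658) = ((-399718 + (-672009 - 378922)) - 1884)/(-841*(-502) - 1457658) = ((-399718 - 1050931) - 1884)/(422182 - 1457658) = (-1450649 - 1884)/(-1035476) = -1452533*(-1/1035476) = 1452533/1035476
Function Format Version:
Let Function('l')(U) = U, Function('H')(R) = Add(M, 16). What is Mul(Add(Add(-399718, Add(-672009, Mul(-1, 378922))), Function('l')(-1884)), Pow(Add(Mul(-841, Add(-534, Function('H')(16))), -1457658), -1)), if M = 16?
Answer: Rational(1452533, 1035476) ≈ 1.4028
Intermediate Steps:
Function('H')(R) = 32 (Function('H')(R) = Add(16, 16) = 32)
Mul(Add(Add(-399718, Add(-672009, Mul(-1, 378922))), Function('l')(-1884)), Pow(Add(Mul(-841, Add(-534, Function('H')(16))), -1457658), -1)) = Mul(Add(Add(-399718, Add(-672009, Mul(-1, 378922))), -1884), Pow(Add(Mul(-841, Add(-534, 32)), -1457658), -1)) = Mul(Add(Add(-399718, Add(-672009, -378922)), -1884), Pow(Add(Mul(-841, -502), -1457658), -1)) = Mul(Add(Add(-399718, -1050931), -1884), Pow(Add(422182, -1457658), -1)) = Mul(Add(-1450649, -1884), Pow(-1035476, -1)) = Mul(-1452533, Rational(-1, 1035476)) = Rational(1452533, 1035476)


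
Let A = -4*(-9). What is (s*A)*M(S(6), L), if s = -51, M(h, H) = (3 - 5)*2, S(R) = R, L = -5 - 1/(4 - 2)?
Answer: 7344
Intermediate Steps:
A = 36
L = -11/2 (L = -5 - 1/2 = -5 - 1*½ = -5 - ½ = -11/2 ≈ -5.5000)
M(h, H) = -4 (M(h, H) = -2*2 = -4)
(s*A)*M(S(6), L) = -51*36*(-4) = -1836*(-4) = 7344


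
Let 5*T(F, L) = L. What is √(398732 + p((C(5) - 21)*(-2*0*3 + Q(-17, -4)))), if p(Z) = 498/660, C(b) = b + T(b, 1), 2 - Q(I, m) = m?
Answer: √4824666330/110 ≈ 631.45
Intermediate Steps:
Q(I, m) = 2 - m
T(F, L) = L/5
C(b) = ⅕ + b (C(b) = b + (⅕)*1 = b + ⅕ = ⅕ + b)
p(Z) = 83/110 (p(Z) = 498*(1/660) = 83/110)
√(398732 + p((C(5) - 21)*(-2*0*3 + Q(-17, -4)))) = √(398732 + 83/110) = √(43860603/110) = √4824666330/110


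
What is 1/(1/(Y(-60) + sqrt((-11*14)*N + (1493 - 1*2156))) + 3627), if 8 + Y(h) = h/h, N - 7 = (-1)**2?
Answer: 7050881/25573519999 + I*sqrt(1895)/25573519999 ≈ 0.00027571 + 1.7022e-9*I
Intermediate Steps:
N = 8 (N = 7 + (-1)**2 = 7 + 1 = 8)
Y(h) = -7 (Y(h) = -8 + h/h = -8 + 1 = -7)
1/(1/(Y(-60) + sqrt((-11*14)*N + (1493 - 1*2156))) + 3627) = 1/(1/(-7 + sqrt(-11*14*8 + (1493 - 1*2156))) + 3627) = 1/(1/(-7 + sqrt(-154*8 + (1493 - 2156))) + 3627) = 1/(1/(-7 + sqrt(-1232 - 663)) + 3627) = 1/(1/(-7 + sqrt(-1895)) + 3627) = 1/(1/(-7 + I*sqrt(1895)) + 3627) = 1/(3627 + 1/(-7 + I*sqrt(1895)))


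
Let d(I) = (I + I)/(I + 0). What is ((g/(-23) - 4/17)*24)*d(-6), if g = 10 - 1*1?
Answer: -11760/391 ≈ -30.077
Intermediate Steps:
g = 9 (g = 10 - 1 = 9)
d(I) = 2 (d(I) = (2*I)/I = 2)
((g/(-23) - 4/17)*24)*d(-6) = ((9/(-23) - 4/17)*24)*2 = ((9*(-1/23) - 4*1/17)*24)*2 = ((-9/23 - 4/17)*24)*2 = -245/391*24*2 = -5880/391*2 = -11760/391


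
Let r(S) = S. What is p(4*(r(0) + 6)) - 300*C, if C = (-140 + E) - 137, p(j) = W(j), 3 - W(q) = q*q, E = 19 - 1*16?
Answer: 81627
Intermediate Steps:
E = 3 (E = 19 - 16 = 3)
W(q) = 3 - q**2 (W(q) = 3 - q*q = 3 - q**2)
p(j) = 3 - j**2
C = -274 (C = (-140 + 3) - 137 = -137 - 137 = -274)
p(4*(r(0) + 6)) - 300*C = (3 - (4*(0 + 6))**2) - 300*(-274) = (3 - (4*6)**2) + 82200 = (3 - 1*24**2) + 82200 = (3 - 1*576) + 82200 = (3 - 576) + 82200 = -573 + 82200 = 81627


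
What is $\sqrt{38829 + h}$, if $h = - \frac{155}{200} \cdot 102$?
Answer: $\frac{3 \sqrt{430555}}{10} \approx 196.85$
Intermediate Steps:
$h = - \frac{1581}{20}$ ($h = \left(-155\right) \frac{1}{200} \cdot 102 = \left(- \frac{31}{40}\right) 102 = - \frac{1581}{20} \approx -79.05$)
$\sqrt{38829 + h} = \sqrt{38829 - \frac{1581}{20}} = \sqrt{\frac{774999}{20}} = \frac{3 \sqrt{430555}}{10}$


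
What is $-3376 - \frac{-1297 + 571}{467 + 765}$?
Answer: $- \frac{189023}{56} \approx -3375.4$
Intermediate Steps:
$-3376 - \frac{-1297 + 571}{467 + 765} = -3376 - - \frac{726}{1232} = -3376 - \left(-726\right) \frac{1}{1232} = -3376 - - \frac{33}{56} = -3376 + \frac{33}{56} = - \frac{189023}{56}$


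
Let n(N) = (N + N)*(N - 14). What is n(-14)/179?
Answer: 784/179 ≈ 4.3799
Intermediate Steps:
n(N) = 2*N*(-14 + N) (n(N) = (2*N)*(-14 + N) = 2*N*(-14 + N))
n(-14)/179 = (2*(-14)*(-14 - 14))/179 = (2*(-14)*(-28))*(1/179) = 784*(1/179) = 784/179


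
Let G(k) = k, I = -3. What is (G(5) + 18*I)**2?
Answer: 2401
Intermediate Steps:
(G(5) + 18*I)**2 = (5 + 18*(-3))**2 = (5 - 54)**2 = (-49)**2 = 2401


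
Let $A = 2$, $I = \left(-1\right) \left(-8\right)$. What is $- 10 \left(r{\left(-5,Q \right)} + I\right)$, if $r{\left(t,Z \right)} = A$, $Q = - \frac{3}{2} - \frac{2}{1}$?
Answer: $-100$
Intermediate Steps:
$I = 8$
$Q = - \frac{7}{2}$ ($Q = \left(-3\right) \frac{1}{2} - 2 = - \frac{3}{2} - 2 = - \frac{7}{2} \approx -3.5$)
$r{\left(t,Z \right)} = 2$
$- 10 \left(r{\left(-5,Q \right)} + I\right) = - 10 \left(2 + 8\right) = \left(-10\right) 10 = -100$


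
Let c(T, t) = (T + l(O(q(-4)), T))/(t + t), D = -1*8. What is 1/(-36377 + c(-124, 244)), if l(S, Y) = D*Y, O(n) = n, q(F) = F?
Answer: -122/4437777 ≈ -2.7491e-5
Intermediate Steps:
D = -8
l(S, Y) = -8*Y
c(T, t) = -7*T/(2*t) (c(T, t) = (T - 8*T)/(t + t) = (-7*T)/((2*t)) = (-7*T)*(1/(2*t)) = -7*T/(2*t))
1/(-36377 + c(-124, 244)) = 1/(-36377 - 7/2*(-124)/244) = 1/(-36377 - 7/2*(-124)*1/244) = 1/(-36377 + 217/122) = 1/(-4437777/122) = -122/4437777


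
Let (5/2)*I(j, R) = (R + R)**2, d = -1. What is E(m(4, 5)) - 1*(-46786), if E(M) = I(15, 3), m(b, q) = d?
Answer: 234002/5 ≈ 46800.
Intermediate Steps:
m(b, q) = -1
I(j, R) = 8*R**2/5 (I(j, R) = 2*(R + R)**2/5 = 2*(2*R)**2/5 = 2*(4*R**2)/5 = 8*R**2/5)
E(M) = 72/5 (E(M) = (8/5)*3**2 = (8/5)*9 = 72/5)
E(m(4, 5)) - 1*(-46786) = 72/5 - 1*(-46786) = 72/5 + 46786 = 234002/5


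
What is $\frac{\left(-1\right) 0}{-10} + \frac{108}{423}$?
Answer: $\frac{12}{47} \approx 0.25532$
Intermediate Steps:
$\frac{\left(-1\right) 0}{-10} + \frac{108}{423} = 0 \left(- \frac{1}{10}\right) + 108 \cdot \frac{1}{423} = 0 + \frac{12}{47} = \frac{12}{47}$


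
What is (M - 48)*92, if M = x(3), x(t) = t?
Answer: -4140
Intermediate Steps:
M = 3
(M - 48)*92 = (3 - 48)*92 = -45*92 = -4140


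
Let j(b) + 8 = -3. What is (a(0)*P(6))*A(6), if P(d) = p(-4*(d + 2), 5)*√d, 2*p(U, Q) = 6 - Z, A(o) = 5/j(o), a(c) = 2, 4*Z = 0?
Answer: -30*√6/11 ≈ -6.6804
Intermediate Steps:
Z = 0 (Z = (¼)*0 = 0)
j(b) = -11 (j(b) = -8 - 3 = -11)
A(o) = -5/11 (A(o) = 5/(-11) = 5*(-1/11) = -5/11)
p(U, Q) = 3 (p(U, Q) = (6 - 1*0)/2 = (6 + 0)/2 = (½)*6 = 3)
P(d) = 3*√d
(a(0)*P(6))*A(6) = (2*(3*√6))*(-5/11) = (6*√6)*(-5/11) = -30*√6/11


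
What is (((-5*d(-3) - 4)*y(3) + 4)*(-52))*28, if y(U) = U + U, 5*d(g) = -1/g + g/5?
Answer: 133952/5 ≈ 26790.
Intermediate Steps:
d(g) = -1/(5*g) + g/25 (d(g) = (-1/g + g/5)/5 = -1/(5*g) + g/25)
y(U) = 2*U
(((-5*d(-3) - 4)*y(3) + 4)*(-52))*28 = (((-(-5 + (-3)²)/(5*(-3)) - 4)*(2*3) + 4)*(-52))*28 = (((-(-1)*(-5 + 9)/(5*3) - 4)*6 + 4)*(-52))*28 = (((-(-1)*4/(5*3) - 4)*6 + 4)*(-52))*28 = (((-5*(-4/75) - 4)*6 + 4)*(-52))*28 = (((4/15 - 4)*6 + 4)*(-52))*28 = ((-56/15*6 + 4)*(-52))*28 = ((-112/5 + 4)*(-52))*28 = -92/5*(-52)*28 = (4784/5)*28 = 133952/5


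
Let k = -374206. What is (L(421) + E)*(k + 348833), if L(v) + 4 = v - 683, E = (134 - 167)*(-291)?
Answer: -236907701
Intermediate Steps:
E = 9603 (E = -33*(-291) = 9603)
L(v) = -687 + v (L(v) = -4 + (v - 683) = -4 + (-683 + v) = -687 + v)
(L(421) + E)*(k + 348833) = ((-687 + 421) + 9603)*(-374206 + 348833) = (-266 + 9603)*(-25373) = 9337*(-25373) = -236907701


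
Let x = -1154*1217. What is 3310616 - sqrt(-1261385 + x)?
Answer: 3310616 - I*sqrt(2665803) ≈ 3.3106e+6 - 1632.7*I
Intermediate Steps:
x = -1404418
3310616 - sqrt(-1261385 + x) = 3310616 - sqrt(-1261385 - 1404418) = 3310616 - sqrt(-2665803) = 3310616 - I*sqrt(2665803)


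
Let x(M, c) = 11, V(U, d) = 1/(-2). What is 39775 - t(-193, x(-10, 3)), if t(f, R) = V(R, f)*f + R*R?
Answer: 79115/2 ≈ 39558.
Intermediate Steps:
V(U, d) = -½
t(f, R) = R² - f/2 (t(f, R) = -f/2 + R*R = -f/2 + R² = R² - f/2)
39775 - t(-193, x(-10, 3)) = 39775 - (11² - ½*(-193)) = 39775 - (121 + 193/2) = 39775 - 1*435/2 = 39775 - 435/2 = 79115/2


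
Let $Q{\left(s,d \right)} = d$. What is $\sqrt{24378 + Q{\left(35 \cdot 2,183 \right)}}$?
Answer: $3 \sqrt{2729} \approx 156.72$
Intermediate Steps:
$\sqrt{24378 + Q{\left(35 \cdot 2,183 \right)}} = \sqrt{24378 + 183} = \sqrt{24561} = 3 \sqrt{2729}$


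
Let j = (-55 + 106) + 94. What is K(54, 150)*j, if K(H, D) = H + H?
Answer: 15660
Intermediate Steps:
K(H, D) = 2*H
j = 145 (j = 51 + 94 = 145)
K(54, 150)*j = (2*54)*145 = 108*145 = 15660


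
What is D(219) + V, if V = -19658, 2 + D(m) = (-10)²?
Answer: -19560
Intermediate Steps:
D(m) = 98 (D(m) = -2 + (-10)² = -2 + 100 = 98)
D(219) + V = 98 - 19658 = -19560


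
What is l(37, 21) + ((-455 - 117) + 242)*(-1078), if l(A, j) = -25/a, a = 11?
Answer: 3913115/11 ≈ 3.5574e+5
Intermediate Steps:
l(A, j) = -25/11
l(37, 21) + ((-455 - 117) + 242)*(-1078) = -25/11 + ((-455 - 117) + 242)*(-1078) = -25/11 + (-572 + 242)*(-1078) = -25/11 - 330*(-1078) = -25/11 + 355740 = 3913115/11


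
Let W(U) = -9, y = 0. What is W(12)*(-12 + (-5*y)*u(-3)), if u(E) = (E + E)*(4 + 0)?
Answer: 108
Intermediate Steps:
u(E) = 8*E (u(E) = (2*E)*4 = 8*E)
W(12)*(-12 + (-5*y)*u(-3)) = -9*(-12 + (-5*0)*(8*(-3))) = -9*(-12 + 0*(-24)) = -9*(-12 + 0) = -9*(-12) = 108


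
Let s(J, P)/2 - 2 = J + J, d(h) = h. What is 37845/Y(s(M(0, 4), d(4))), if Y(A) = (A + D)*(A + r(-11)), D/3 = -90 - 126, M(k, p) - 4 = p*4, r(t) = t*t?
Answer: -2523/7708 ≈ -0.32732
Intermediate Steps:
r(t) = t**2
M(k, p) = 4 + 4*p (M(k, p) = 4 + p*4 = 4 + 4*p)
D = -648 (D = 3*(-90 - 126) = 3*(-216) = -648)
s(J, P) = 4 + 4*J (s(J, P) = 4 + 2*(J + J) = 4 + 2*(2*J) = 4 + 4*J)
Y(A) = (-648 + A)*(121 + A) (Y(A) = (A - 648)*(A + (-11)**2) = (-648 + A)*(A + 121) = (-648 + A)*(121 + A))
37845/Y(s(M(0, 4), d(4))) = 37845/(-78408 + (4 + 4*(4 + 4*4))**2 - 527*(4 + 4*(4 + 4*4))) = 37845/(-78408 + (4 + 4*(4 + 16))**2 - 527*(4 + 4*(4 + 16))) = 37845/(-78408 + (4 + 4*20)**2 - 527*(4 + 4*20)) = 37845/(-78408 + (4 + 80)**2 - 527*(4 + 80)) = 37845/(-78408 + 84**2 - 527*84) = 37845/(-78408 + 7056 - 44268) = 37845/(-115620) = 37845*(-1/115620) = -2523/7708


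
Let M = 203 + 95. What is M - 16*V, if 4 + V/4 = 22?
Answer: -854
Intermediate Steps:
M = 298
V = 72 (V = -16 + 4*22 = -16 + 88 = 72)
M - 16*V = 298 - 16*72 = 298 - 1*1152 = 298 - 1152 = -854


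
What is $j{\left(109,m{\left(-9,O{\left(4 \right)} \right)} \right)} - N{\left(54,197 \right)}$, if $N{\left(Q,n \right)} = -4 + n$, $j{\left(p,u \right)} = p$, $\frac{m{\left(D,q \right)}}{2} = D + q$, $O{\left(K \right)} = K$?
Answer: $-84$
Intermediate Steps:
$m{\left(D,q \right)} = 2 D + 2 q$ ($m{\left(D,q \right)} = 2 \left(D + q\right) = 2 D + 2 q$)
$j{\left(109,m{\left(-9,O{\left(4 \right)} \right)} \right)} - N{\left(54,197 \right)} = 109 - \left(-4 + 197\right) = 109 - 193 = -84$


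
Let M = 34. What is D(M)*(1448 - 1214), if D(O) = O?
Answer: 7956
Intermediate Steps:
D(M)*(1448 - 1214) = 34*(1448 - 1214) = 34*234 = 7956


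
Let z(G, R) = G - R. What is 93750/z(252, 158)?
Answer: 46875/47 ≈ 997.34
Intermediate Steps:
93750/z(252, 158) = 93750/(252 - 1*158) = 93750/(252 - 158) = 93750/94 = 93750*(1/94) = 46875/47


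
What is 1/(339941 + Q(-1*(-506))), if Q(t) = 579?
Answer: 1/340520 ≈ 2.9367e-6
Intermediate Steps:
1/(339941 + Q(-1*(-506))) = 1/(339941 + 579) = 1/340520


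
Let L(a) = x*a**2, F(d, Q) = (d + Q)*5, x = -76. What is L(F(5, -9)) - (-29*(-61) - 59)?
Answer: -32110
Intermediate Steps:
F(d, Q) = 5*Q + 5*d (F(d, Q) = (Q + d)*5 = 5*Q + 5*d)
L(a) = -76*a**2
L(F(5, -9)) - (-29*(-61) - 59) = -76*(5*(-9) + 5*5)**2 - (-29*(-61) - 59) = -76*(-45 + 25)**2 - (1769 - 59) = -76*(-20)**2 - 1*1710 = -76*400 - 1710 = -30400 - 1710 = -32110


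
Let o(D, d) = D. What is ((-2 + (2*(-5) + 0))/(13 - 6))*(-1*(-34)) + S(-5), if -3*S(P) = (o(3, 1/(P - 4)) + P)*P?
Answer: -1294/21 ≈ -61.619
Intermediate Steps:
S(P) = -P*(3 + P)/3 (S(P) = -(3 + P)*P/3 = -P*(3 + P)/3)
((-2 + (2*(-5) + 0))/(13 - 6))*(-1*(-34)) + S(-5) = ((-2 + (2*(-5) + 0))/(13 - 6))*(-1*(-34)) - ⅓*(-5)*(3 - 5) = ((-2 + (-10 + 0))/7)*34 - ⅓*(-5)*(-2) = ((-2 - 10)*(⅐))*34 - 10/3 = -12*⅐*34 - 10/3 = -12/7*34 - 10/3 = -408/7 - 10/3 = -1294/21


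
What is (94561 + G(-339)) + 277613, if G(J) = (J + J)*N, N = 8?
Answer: 366750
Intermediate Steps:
G(J) = 16*J (G(J) = (J + J)*8 = (2*J)*8 = 16*J)
(94561 + G(-339)) + 277613 = (94561 + 16*(-339)) + 277613 = (94561 - 5424) + 277613 = 89137 + 277613 = 366750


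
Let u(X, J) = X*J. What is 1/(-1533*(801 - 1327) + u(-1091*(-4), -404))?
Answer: -1/956698 ≈ -1.0453e-6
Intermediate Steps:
u(X, J) = J*X
1/(-1533*(801 - 1327) + u(-1091*(-4), -404)) = 1/(-1533*(801 - 1327) - (-440764)*(-4)) = 1/(-1533*(-526) - 404*4364) = 1/(806358 - 1763056) = 1/(-956698) = -1/956698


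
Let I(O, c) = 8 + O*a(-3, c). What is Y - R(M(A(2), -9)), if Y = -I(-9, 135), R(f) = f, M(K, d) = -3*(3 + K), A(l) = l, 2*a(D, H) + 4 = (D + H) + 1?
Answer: 1175/2 ≈ 587.50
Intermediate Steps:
a(D, H) = -3/2 + D/2 + H/2 (a(D, H) = -2 + ((D + H) + 1)/2 = -2 + (1 + D + H)/2 = -2 + (½ + D/2 + H/2) = -3/2 + D/2 + H/2)
I(O, c) = 8 + O*(-3 + c/2) (I(O, c) = 8 + O*(-3/2 + (½)*(-3) + c/2) = 8 + O*(-3/2 - 3/2 + c/2) = 8 + O*(-3 + c/2))
M(K, d) = -9 - 3*K
Y = 1145/2 (Y = -(8 + (½)*(-9)*(-6 + 135)) = -(8 + (½)*(-9)*129) = -(8 - 1161/2) = -1*(-1145/2) = 1145/2 ≈ 572.50)
Y - R(M(A(2), -9)) = 1145/2 - (-9 - 3*2) = 1145/2 - (-9 - 6) = 1145/2 - 1*(-15) = 1145/2 + 15 = 1175/2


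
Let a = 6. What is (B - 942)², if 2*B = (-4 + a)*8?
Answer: 872356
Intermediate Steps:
B = 8 (B = ((-4 + 6)*8)/2 = (2*8)/2 = (½)*16 = 8)
(B - 942)² = (8 - 942)² = (-934)² = 872356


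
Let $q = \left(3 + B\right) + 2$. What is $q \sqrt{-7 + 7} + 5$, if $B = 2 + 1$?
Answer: $5$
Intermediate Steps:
$B = 3$
$q = 8$ ($q = \left(3 + 3\right) + 2 = 6 + 2 = 8$)
$q \sqrt{-7 + 7} + 5 = 8 \sqrt{-7 + 7} + 5 = 8 \sqrt{0} + 5 = 8 \cdot 0 + 5 = 0 + 5 = 5$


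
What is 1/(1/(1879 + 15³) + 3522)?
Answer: 5254/18504589 ≈ 0.00028393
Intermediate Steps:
1/(1/(1879 + 15³) + 3522) = 1/(1/(1879 + 3375) + 3522) = 1/(1/5254 + 3522) = 1/(18504589/5254) = 5254/18504589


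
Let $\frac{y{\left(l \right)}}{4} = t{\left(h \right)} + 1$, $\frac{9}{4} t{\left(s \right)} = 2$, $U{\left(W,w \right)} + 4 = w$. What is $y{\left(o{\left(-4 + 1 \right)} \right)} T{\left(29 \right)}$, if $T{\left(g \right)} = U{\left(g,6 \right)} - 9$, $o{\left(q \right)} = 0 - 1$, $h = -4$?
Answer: $- \frac{476}{9} \approx -52.889$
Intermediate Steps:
$U{\left(W,w \right)} = -4 + w$
$t{\left(s \right)} = \frac{8}{9}$ ($t{\left(s \right)} = \frac{4}{9} \cdot 2 = \frac{8}{9}$)
$o{\left(q \right)} = -1$
$T{\left(g \right)} = -7$ ($T{\left(g \right)} = \left(-4 + 6\right) - 9 = 2 - 9 = -7$)
$y{\left(l \right)} = \frac{68}{9}$ ($y{\left(l \right)} = 4 \left(\frac{8}{9} + 1\right) = 4 \cdot \frac{17}{9} = \frac{68}{9}$)
$y{\left(o{\left(-4 + 1 \right)} \right)} T{\left(29 \right)} = \frac{68}{9} \left(-7\right) = - \frac{476}{9}$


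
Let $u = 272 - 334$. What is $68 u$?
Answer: $-4216$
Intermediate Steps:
$u = -62$
$68 u = 68 \left(-62\right) = -4216$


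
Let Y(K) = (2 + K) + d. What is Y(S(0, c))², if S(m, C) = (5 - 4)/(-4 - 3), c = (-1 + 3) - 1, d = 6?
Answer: 3025/49 ≈ 61.735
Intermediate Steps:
c = 1 (c = 2 - 1 = 1)
S(m, C) = -⅐ (S(m, C) = 1/(-7) = 1*(-⅐) = -⅐)
Y(K) = 8 + K (Y(K) = (2 + K) + 6 = 8 + K)
Y(S(0, c))² = (8 - ⅐)² = (55/7)² = 3025/49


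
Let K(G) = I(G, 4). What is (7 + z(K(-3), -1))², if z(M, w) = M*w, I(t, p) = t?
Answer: 100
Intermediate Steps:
K(G) = G
(7 + z(K(-3), -1))² = (7 - 3*(-1))² = (7 + 3)² = 10² = 100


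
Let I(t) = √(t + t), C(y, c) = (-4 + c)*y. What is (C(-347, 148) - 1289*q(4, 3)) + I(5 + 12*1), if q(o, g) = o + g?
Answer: -58991 + √34 ≈ -58985.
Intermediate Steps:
C(y, c) = y*(-4 + c)
q(o, g) = g + o
I(t) = √2*√t (I(t) = √(2*t) = √2*√t)
(C(-347, 148) - 1289*q(4, 3)) + I(5 + 12*1) = (-347*(-4 + 148) - 1289*(3 + 4)) + √2*√(5 + 12*1) = (-347*144 - 1289*7) + √2*√(5 + 12) = (-49968 - 9023) + √2*√17 = -58991 + √34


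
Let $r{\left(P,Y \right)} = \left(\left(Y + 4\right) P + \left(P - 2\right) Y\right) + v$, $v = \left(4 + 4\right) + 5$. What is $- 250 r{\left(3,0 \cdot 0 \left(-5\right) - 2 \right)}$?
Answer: $-4250$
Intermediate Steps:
$v = 13$ ($v = 8 + 5 = 13$)
$r{\left(P,Y \right)} = 13 + P \left(4 + Y\right) + Y \left(-2 + P\right)$ ($r{\left(P,Y \right)} = \left(\left(Y + 4\right) P + \left(P - 2\right) Y\right) + 13 = \left(\left(4 + Y\right) P + \left(-2 + P\right) Y\right) + 13 = \left(P \left(4 + Y\right) + Y \left(-2 + P\right)\right) + 13 = 13 + P \left(4 + Y\right) + Y \left(-2 + P\right)$)
$- 250 r{\left(3,0 \cdot 0 \left(-5\right) - 2 \right)} = - 250 \left(13 - 2 \left(0 \cdot 0 \left(-5\right) - 2\right) + 4 \cdot 3 + 2 \cdot 3 \left(0 \cdot 0 \left(-5\right) - 2\right)\right) = - 250 \left(13 - 2 \left(0 \left(-5\right) - 2\right) + 12 + 2 \cdot 3 \left(0 \left(-5\right) - 2\right)\right) = - 250 \left(13 - 2 \left(0 - 2\right) + 12 + 2 \cdot 3 \left(0 - 2\right)\right) = - 250 \left(13 - -4 + 12 + 2 \cdot 3 \left(-2\right)\right) = - 250 \left(13 + 4 + 12 - 12\right) = \left(-250\right) 17 = -4250$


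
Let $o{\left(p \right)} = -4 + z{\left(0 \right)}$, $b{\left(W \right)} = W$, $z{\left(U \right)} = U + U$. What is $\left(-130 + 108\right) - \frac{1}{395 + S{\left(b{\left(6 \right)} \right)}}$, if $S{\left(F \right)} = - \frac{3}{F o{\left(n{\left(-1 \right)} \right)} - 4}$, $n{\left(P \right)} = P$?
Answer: $- \frac{243414}{11063} \approx -22.003$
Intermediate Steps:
$z{\left(U \right)} = 2 U$
$o{\left(p \right)} = -4$ ($o{\left(p \right)} = -4 + 2 \cdot 0 = -4 + 0 = -4$)
$S{\left(F \right)} = - \frac{3}{-4 - 4 F}$ ($S{\left(F \right)} = - \frac{3}{F \left(-4\right) - 4} = - \frac{3}{- 4 F - 4} = - \frac{3}{-4 - 4 F}$)
$\left(-130 + 108\right) - \frac{1}{395 + S{\left(b{\left(6 \right)} \right)}} = \left(-130 + 108\right) - \frac{1}{395 + \frac{3}{4 \left(1 + 6\right)}} = -22 - \frac{1}{395 + \frac{3}{4 \cdot 7}} = -22 - \frac{1}{395 + \frac{3}{4} \cdot \frac{1}{7}} = -22 - \frac{1}{395 + \frac{3}{28}} = -22 - \frac{1}{\frac{11063}{28}} = -22 - \frac{28}{11063} = - \frac{243414}{11063}$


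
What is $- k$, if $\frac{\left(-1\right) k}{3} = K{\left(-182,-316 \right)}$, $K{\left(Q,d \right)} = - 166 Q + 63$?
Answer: $90825$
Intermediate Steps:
$K{\left(Q,d \right)} = 63 - 166 Q$
$k = -90825$ ($k = - 3 \left(63 - -30212\right) = - 3 \left(63 + 30212\right) = \left(-3\right) 30275 = -90825$)
$- k = \left(-1\right) \left(-90825\right) = 90825$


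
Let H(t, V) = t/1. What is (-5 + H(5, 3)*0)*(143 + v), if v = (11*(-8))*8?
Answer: 2805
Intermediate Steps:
v = -704 (v = -88*8 = -704)
H(t, V) = t (H(t, V) = t*1 = t)
(-5 + H(5, 3)*0)*(143 + v) = (-5 + 5*0)*(143 - 704) = (-5 + 0)*(-561) = -5*(-561) = 2805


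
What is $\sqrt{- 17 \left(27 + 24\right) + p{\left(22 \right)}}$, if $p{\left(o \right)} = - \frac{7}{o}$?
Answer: $\frac{i \sqrt{419782}}{22} \approx 29.45 i$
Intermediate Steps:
$\sqrt{- 17 \left(27 + 24\right) + p{\left(22 \right)}} = \sqrt{- 17 \left(27 + 24\right) - \frac{7}{22}} = \sqrt{\left(-17\right) 51 - \frac{7}{22}} = \sqrt{-867 - \frac{7}{22}} = \sqrt{- \frac{19081}{22}} = \frac{i \sqrt{419782}}{22}$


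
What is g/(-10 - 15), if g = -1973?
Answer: 1973/25 ≈ 78.920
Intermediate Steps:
g/(-10 - 15) = -1973/(-10 - 15) = -1973/(-25) = -1/25*(-1973) = 1973/25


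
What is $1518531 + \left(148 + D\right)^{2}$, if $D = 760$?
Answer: $2342995$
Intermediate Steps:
$1518531 + \left(148 + D\right)^{2} = 1518531 + \left(148 + 760\right)^{2} = 1518531 + 908^{2} = 1518531 + 824464 = 2342995$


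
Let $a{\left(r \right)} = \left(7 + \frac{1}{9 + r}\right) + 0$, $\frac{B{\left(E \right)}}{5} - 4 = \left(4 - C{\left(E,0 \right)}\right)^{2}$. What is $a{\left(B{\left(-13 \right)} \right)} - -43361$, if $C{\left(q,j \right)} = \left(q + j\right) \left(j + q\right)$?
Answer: $\frac{5904726673}{136154} \approx 43368.0$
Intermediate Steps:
$C{\left(q,j \right)} = \left(j + q\right)^{2}$ ($C{\left(q,j \right)} = \left(j + q\right) \left(j + q\right) = \left(j + q\right)^{2}$)
$B{\left(E \right)} = 20 + 5 \left(4 - E^{2}\right)^{2}$ ($B{\left(E \right)} = 20 + 5 \left(4 - \left(0 + E\right)^{2}\right)^{2} = 20 + 5 \left(4 - E^{2}\right)^{2}$)
$a{\left(r \right)} = 7 + \frac{1}{9 + r}$
$a{\left(B{\left(-13 \right)} \right)} - -43361 = \frac{64 + 7 \left(20 + 5 \left(-4 + \left(-13\right)^{2}\right)^{2}\right)}{9 + \left(20 + 5 \left(-4 + \left(-13\right)^{2}\right)^{2}\right)} - -43361 = \frac{64 + 7 \left(20 + 5 \left(-4 + 169\right)^{2}\right)}{9 + \left(20 + 5 \left(-4 + 169\right)^{2}\right)} + 43361 = \frac{64 + 7 \left(20 + 5 \cdot 165^{2}\right)}{9 + \left(20 + 5 \cdot 165^{2}\right)} + 43361 = \frac{64 + 7 \left(20 + 5 \cdot 27225\right)}{9 + \left(20 + 5 \cdot 27225\right)} + 43361 = \frac{64 + 7 \left(20 + 136125\right)}{9 + \left(20 + 136125\right)} + 43361 = \frac{64 + 7 \cdot 136145}{9 + 136145} + 43361 = \frac{64 + 953015}{136154} + 43361 = \frac{1}{136154} \cdot 953079 + 43361 = \frac{953079}{136154} + 43361 = \frac{5904726673}{136154}$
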